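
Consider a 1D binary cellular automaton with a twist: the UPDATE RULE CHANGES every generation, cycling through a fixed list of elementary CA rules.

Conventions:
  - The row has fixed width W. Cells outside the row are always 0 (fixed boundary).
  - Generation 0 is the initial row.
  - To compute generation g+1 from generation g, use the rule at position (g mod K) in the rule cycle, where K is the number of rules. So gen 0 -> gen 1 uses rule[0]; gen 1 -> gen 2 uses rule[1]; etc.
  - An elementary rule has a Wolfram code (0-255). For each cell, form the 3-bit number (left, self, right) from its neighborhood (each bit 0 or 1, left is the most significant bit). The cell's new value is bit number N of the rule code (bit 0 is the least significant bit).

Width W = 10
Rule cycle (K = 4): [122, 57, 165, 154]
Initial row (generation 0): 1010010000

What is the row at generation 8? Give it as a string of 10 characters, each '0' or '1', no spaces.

Gen 0: 1010010000
Gen 1 (rule 122): 0101101000
Gen 2 (rule 57): 0011010111
Gen 3 (rule 165): 1000111010
Gen 4 (rule 154): 0101110001
Gen 5 (rule 122): 1011011010
Gen 6 (rule 57): 0110110101
Gen 7 (rule 165): 0001001111
Gen 8 (rule 154): 0010111110

Answer: 0010111110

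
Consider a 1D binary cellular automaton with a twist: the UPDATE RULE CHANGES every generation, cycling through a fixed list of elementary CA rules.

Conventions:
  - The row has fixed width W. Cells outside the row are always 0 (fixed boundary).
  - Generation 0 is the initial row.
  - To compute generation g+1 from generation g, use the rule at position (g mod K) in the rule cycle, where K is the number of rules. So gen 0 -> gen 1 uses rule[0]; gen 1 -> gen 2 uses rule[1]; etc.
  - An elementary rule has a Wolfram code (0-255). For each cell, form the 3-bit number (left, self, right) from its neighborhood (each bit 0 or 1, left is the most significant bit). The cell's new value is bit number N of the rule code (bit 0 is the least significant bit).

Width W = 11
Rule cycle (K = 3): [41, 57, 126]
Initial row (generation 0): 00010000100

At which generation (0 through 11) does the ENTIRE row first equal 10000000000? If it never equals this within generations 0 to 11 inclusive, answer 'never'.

Gen 0: 00010000100
Gen 1 (rule 41): 11000110001
Gen 2 (rule 57): 10110101100
Gen 3 (rule 126): 11111111110
Gen 4 (rule 41): 10000000000
Gen 5 (rule 57): 01111111111
Gen 6 (rule 126): 11000000001
Gen 7 (rule 41): 10011111100
Gen 8 (rule 57): 01010000011
Gen 9 (rule 126): 11111000111
Gen 10 (rule 41): 10000010100
Gen 11 (rule 57): 01111001011

Answer: 4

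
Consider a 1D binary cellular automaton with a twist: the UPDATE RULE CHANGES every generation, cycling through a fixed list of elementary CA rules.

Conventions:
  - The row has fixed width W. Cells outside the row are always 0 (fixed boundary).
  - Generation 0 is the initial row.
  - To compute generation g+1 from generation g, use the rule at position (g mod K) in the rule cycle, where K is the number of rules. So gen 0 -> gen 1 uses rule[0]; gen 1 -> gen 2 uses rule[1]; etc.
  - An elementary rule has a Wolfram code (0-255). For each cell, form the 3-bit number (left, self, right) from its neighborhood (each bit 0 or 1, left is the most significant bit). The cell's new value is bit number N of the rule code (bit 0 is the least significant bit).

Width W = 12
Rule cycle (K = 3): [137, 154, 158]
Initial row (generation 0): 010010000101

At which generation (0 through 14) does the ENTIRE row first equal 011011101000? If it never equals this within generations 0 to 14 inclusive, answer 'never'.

Answer: never

Derivation:
Gen 0: 010010000101
Gen 1 (rule 137): 000000110000
Gen 2 (rule 154): 000001101000
Gen 3 (rule 158): 000011001100
Gen 4 (rule 137): 111010001001
Gen 5 (rule 154): 110001010110
Gen 6 (rule 158): 101011010101
Gen 7 (rule 137): 000010000000
Gen 8 (rule 154): 000101000000
Gen 9 (rule 158): 001101100000
Gen 10 (rule 137): 101001001111
Gen 11 (rule 154): 000110111110
Gen 12 (rule 158): 001100111101
Gen 13 (rule 137): 101000111000
Gen 14 (rule 154): 000101110100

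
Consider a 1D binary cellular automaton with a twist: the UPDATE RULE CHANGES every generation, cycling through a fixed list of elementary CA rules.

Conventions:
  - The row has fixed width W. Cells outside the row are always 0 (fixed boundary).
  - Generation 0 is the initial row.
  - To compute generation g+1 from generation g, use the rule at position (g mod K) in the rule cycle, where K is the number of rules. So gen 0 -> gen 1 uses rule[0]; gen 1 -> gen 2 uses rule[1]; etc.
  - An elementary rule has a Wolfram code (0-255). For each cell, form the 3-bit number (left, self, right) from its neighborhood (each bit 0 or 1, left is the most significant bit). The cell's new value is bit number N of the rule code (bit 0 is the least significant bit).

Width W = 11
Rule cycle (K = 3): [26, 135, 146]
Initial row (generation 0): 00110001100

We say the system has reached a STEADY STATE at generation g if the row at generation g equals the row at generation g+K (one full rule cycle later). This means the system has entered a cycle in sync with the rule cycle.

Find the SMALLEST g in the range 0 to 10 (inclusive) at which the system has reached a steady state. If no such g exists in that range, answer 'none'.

Gen 0: 00110001100
Gen 1 (rule 26): 01101011010
Gen 2 (rule 135): 10001000010
Gen 3 (rule 146): 01010100101
Gen 4 (rule 26): 10000011000
Gen 5 (rule 135): 10111100011
Gen 6 (rule 146): 00011010100
Gen 7 (rule 26): 00110000010
Gen 8 (rule 135): 11000111110
Gen 9 (rule 146): 00101011101
Gen 10 (rule 26): 01000010000
Gen 11 (rule 135): 11011110111
Gen 12 (rule 146): 00001100010
Gen 13 (rule 26): 00011010101

Answer: none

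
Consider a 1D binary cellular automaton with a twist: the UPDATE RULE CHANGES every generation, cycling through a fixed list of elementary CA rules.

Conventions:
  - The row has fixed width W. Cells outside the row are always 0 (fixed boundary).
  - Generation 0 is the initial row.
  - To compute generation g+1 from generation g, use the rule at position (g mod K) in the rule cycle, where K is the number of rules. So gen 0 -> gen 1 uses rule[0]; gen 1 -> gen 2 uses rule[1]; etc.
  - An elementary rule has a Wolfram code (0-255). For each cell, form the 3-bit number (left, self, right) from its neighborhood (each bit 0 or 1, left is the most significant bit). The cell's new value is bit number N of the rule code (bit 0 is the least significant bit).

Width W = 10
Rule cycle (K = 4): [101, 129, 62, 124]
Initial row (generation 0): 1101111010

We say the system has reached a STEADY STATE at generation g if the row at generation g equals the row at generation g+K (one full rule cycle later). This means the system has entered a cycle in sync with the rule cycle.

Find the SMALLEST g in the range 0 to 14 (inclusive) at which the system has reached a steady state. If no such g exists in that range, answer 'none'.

Gen 0: 1101111010
Gen 1 (rule 101): 0110001110
Gen 2 (rule 129): 0000100100
Gen 3 (rule 62): 0001111110
Gen 4 (rule 124): 0001000011
Gen 5 (rule 101): 1101011001
Gen 6 (rule 129): 0000000000
Gen 7 (rule 62): 0000000000
Gen 8 (rule 124): 0000000000
Gen 9 (rule 101): 1111111111
Gen 10 (rule 129): 0111111110
Gen 11 (rule 62): 1100000001
Gen 12 (rule 124): 1110000001
Gen 13 (rule 101): 0010111101
Gen 14 (rule 129): 1000011000
Gen 15 (rule 62): 1100110100
Gen 16 (rule 124): 1110111110
Gen 17 (rule 101): 0011000010
Gen 18 (rule 129): 1000011000

Answer: 14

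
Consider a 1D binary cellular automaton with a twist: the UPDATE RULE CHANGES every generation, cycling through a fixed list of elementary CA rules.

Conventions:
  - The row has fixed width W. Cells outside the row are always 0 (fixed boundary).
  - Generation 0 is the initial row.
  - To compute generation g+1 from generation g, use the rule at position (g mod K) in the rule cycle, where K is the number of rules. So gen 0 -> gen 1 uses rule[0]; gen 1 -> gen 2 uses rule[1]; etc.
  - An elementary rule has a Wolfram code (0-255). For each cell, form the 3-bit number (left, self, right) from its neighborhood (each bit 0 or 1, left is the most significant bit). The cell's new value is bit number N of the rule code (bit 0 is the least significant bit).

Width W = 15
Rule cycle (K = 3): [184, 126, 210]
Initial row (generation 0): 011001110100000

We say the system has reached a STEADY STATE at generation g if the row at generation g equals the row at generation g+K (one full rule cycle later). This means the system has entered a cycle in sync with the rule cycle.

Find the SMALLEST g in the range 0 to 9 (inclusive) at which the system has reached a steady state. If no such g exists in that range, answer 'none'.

Gen 0: 011001110100000
Gen 1 (rule 184): 010101101010000
Gen 2 (rule 126): 111111111111000
Gen 3 (rule 210): 011111111111100
Gen 4 (rule 184): 011111111111010
Gen 5 (rule 126): 110000000001111
Gen 6 (rule 210): 011000000010111
Gen 7 (rule 184): 010100000001110
Gen 8 (rule 126): 111110000011011
Gen 9 (rule 210): 011111000101001
Gen 10 (rule 184): 011110100010100
Gen 11 (rule 126): 110011110111110
Gen 12 (rule 210): 011101110011111

Answer: none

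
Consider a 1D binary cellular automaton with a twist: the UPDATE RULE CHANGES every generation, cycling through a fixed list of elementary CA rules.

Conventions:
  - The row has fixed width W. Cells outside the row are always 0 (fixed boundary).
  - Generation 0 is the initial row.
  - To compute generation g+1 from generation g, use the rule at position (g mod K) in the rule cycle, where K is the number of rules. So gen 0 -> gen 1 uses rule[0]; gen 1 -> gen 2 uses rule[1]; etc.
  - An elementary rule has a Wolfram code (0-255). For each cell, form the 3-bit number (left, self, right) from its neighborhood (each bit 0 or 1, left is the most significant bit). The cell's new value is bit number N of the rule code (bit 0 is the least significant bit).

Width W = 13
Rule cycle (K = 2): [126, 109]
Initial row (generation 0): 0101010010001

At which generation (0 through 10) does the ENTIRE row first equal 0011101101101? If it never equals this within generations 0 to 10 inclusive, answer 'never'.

Gen 0: 0101010010001
Gen 1 (rule 126): 1111111111011
Gen 2 (rule 109): 1000000001111
Gen 3 (rule 126): 1100000011001
Gen 4 (rule 109): 1101111011001
Gen 5 (rule 126): 1111001111111
Gen 6 (rule 109): 1001001000001
Gen 7 (rule 126): 1111111100011
Gen 8 (rule 109): 1000000101011
Gen 9 (rule 126): 1100001111111
Gen 10 (rule 109): 1101101000001

Answer: never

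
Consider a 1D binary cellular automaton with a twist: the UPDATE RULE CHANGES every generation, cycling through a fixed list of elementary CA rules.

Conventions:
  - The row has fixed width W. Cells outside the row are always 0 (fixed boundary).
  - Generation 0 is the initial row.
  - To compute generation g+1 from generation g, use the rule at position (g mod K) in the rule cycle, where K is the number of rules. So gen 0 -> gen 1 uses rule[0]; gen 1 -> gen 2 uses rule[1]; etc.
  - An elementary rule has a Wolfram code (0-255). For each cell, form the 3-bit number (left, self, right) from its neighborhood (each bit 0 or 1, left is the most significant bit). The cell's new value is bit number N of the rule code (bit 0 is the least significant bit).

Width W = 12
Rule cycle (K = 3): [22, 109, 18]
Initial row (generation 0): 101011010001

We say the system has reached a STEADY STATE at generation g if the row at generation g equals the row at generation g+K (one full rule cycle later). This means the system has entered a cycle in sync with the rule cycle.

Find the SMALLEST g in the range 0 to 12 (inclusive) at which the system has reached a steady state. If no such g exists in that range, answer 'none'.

Answer: 3

Derivation:
Gen 0: 101011010001
Gen 1 (rule 22): 101000011011
Gen 2 (rule 109): 111011011111
Gen 3 (rule 18): 000000000000
Gen 4 (rule 22): 000000000000
Gen 5 (rule 109): 111111111111
Gen 6 (rule 18): 000000000000
Gen 7 (rule 22): 000000000000
Gen 8 (rule 109): 111111111111
Gen 9 (rule 18): 000000000000
Gen 10 (rule 22): 000000000000
Gen 11 (rule 109): 111111111111
Gen 12 (rule 18): 000000000000
Gen 13 (rule 22): 000000000000
Gen 14 (rule 109): 111111111111
Gen 15 (rule 18): 000000000000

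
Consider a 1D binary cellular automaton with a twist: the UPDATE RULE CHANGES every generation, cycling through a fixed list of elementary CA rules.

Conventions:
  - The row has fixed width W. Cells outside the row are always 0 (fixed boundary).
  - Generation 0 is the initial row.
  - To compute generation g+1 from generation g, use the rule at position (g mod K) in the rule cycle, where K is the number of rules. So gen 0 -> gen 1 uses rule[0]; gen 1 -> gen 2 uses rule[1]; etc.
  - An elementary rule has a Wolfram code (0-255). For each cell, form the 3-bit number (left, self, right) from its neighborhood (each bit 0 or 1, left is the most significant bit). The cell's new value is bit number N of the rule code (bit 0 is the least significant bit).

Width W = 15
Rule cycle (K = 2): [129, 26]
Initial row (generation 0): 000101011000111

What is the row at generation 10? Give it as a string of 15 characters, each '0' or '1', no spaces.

Gen 0: 000101011000111
Gen 1 (rule 129): 110000000010010
Gen 2 (rule 26): 101000000101101
Gen 3 (rule 129): 000011110000000
Gen 4 (rule 26): 000110001000000
Gen 5 (rule 129): 110000100011111
Gen 6 (rule 26): 101001010110000
Gen 7 (rule 129): 000000000000111
Gen 8 (rule 26): 000000000001100
Gen 9 (rule 129): 111111111100001
Gen 10 (rule 26): 100000000010010

Answer: 100000000010010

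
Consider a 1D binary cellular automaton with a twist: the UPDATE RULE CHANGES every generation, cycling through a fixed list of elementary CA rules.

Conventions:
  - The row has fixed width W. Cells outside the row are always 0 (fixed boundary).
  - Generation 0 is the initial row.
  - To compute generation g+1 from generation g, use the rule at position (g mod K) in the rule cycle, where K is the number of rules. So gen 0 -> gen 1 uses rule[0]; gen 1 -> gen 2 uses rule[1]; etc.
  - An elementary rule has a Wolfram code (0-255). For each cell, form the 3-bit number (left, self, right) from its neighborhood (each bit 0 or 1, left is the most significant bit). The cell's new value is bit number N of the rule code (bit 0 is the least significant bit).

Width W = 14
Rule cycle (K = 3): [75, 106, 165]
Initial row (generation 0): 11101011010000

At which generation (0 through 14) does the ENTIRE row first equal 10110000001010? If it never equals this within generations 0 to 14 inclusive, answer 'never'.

Gen 0: 11101011010000
Gen 1 (rule 75): 10100011000111
Gen 2 (rule 106): 01000111001101
Gen 3 (rule 165): 01010010000011
Gen 4 (rule 75): 10000100111111
Gen 5 (rule 106): 00001001100001
Gen 6 (rule 165): 11101000001101
Gen 7 (rule 75): 10100011111100
Gen 8 (rule 106): 01000110000100
Gen 9 (rule 165): 01010000110101
Gen 10 (rule 75): 10000111110000
Gen 11 (rule 106): 00001100010000
Gen 12 (rule 165): 11100001010111
Gen 13 (rule 75): 10101110000101
Gen 14 (rule 106): 01011010001010

Answer: never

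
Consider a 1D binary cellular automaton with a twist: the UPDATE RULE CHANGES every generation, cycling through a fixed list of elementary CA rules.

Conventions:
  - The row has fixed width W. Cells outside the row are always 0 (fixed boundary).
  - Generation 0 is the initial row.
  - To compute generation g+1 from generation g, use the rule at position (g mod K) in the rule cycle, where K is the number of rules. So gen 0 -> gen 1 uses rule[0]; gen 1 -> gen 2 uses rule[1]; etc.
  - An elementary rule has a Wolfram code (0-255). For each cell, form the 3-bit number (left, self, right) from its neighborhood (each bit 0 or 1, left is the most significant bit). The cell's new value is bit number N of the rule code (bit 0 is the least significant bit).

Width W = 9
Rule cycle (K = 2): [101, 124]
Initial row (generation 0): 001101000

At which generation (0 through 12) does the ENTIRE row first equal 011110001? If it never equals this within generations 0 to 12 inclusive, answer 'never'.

Gen 0: 001101000
Gen 1 (rule 101): 100111011
Gen 2 (rule 124): 110101111
Gen 3 (rule 101): 011110001
Gen 4 (rule 124): 010011001
Gen 5 (rule 101): 010001001
Gen 6 (rule 124): 011001101
Gen 7 (rule 101): 001000111
Gen 8 (rule 124): 001100101
Gen 9 (rule 101): 100100111
Gen 10 (rule 124): 110110101
Gen 11 (rule 101): 011011111
Gen 12 (rule 124): 011110001

Answer: 3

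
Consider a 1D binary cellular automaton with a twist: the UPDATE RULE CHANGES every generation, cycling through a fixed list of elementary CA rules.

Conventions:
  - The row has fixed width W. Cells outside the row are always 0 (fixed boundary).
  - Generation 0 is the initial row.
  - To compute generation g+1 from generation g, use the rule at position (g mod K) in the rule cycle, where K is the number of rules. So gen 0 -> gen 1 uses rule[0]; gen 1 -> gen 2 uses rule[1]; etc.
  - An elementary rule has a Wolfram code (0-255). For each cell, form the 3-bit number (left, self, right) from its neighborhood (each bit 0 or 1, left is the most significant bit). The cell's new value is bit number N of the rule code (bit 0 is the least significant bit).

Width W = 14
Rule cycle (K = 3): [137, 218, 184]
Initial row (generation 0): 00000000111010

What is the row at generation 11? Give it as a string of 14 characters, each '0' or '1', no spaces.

Answer: 11111111001111

Derivation:
Gen 0: 00000000111010
Gen 1 (rule 137): 11111110110000
Gen 2 (rule 218): 11111110111000
Gen 3 (rule 184): 11111101110100
Gen 4 (rule 137): 11111001100001
Gen 5 (rule 218): 11111111110010
Gen 6 (rule 184): 11111111101001
Gen 7 (rule 137): 11111111000000
Gen 8 (rule 218): 11111111100000
Gen 9 (rule 184): 11111111010000
Gen 10 (rule 137): 11111110000111
Gen 11 (rule 218): 11111111001111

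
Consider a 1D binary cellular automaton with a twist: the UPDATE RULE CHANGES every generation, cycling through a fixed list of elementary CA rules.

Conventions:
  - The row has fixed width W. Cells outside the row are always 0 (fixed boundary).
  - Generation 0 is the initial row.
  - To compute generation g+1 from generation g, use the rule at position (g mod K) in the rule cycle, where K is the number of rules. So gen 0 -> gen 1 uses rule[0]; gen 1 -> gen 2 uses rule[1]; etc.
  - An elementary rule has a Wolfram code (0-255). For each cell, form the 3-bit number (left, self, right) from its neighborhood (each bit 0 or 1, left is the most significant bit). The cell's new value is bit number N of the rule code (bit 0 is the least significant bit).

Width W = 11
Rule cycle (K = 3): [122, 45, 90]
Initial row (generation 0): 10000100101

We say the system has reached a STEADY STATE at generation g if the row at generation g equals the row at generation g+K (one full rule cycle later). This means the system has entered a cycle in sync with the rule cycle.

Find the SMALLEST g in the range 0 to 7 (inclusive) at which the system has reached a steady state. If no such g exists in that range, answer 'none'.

Gen 0: 10000100101
Gen 1 (rule 122): 01001011010
Gen 2 (rule 45): 01001110110
Gen 3 (rule 90): 10111010111
Gen 4 (rule 122): 01101101101
Gen 5 (rule 45): 01011011011
Gen 6 (rule 90): 10011011011
Gen 7 (rule 122): 01111111111
Gen 8 (rule 45): 01000000000
Gen 9 (rule 90): 10100000000
Gen 10 (rule 122): 01010000000

Answer: none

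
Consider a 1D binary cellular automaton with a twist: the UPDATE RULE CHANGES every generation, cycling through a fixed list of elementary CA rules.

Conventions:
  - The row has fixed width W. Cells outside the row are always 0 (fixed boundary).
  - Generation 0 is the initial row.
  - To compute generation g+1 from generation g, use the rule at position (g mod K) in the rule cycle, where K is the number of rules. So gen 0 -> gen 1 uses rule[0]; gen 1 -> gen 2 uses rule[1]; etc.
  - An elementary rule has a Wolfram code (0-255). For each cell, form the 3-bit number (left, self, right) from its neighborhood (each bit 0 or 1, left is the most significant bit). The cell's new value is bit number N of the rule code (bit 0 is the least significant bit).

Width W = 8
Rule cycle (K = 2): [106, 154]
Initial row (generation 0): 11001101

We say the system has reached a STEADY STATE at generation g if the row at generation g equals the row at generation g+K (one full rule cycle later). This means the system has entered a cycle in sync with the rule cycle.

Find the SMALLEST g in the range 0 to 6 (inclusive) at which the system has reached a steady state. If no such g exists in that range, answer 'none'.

Gen 0: 11001101
Gen 1 (rule 106): 11011110
Gen 2 (rule 154): 10011101
Gen 3 (rule 106): 00110110
Gen 4 (rule 154): 01100101
Gen 5 (rule 106): 11101010
Gen 6 (rule 154): 11000001
Gen 7 (rule 106): 11000010
Gen 8 (rule 154): 10100101

Answer: none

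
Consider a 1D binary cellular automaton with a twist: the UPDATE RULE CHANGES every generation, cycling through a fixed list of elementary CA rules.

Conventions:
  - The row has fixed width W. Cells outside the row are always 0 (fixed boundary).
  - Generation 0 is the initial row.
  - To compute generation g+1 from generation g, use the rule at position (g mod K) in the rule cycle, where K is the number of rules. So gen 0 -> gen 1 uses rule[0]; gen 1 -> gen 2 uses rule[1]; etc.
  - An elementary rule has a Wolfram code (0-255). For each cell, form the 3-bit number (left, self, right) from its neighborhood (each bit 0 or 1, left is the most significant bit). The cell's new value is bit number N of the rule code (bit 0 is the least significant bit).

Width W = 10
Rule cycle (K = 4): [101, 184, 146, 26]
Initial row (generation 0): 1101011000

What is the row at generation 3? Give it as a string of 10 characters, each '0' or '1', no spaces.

Gen 0: 1101011000
Gen 1 (rule 101): 0111101011
Gen 2 (rule 184): 0111010110
Gen 3 (rule 146): 1010000001

Answer: 1010000001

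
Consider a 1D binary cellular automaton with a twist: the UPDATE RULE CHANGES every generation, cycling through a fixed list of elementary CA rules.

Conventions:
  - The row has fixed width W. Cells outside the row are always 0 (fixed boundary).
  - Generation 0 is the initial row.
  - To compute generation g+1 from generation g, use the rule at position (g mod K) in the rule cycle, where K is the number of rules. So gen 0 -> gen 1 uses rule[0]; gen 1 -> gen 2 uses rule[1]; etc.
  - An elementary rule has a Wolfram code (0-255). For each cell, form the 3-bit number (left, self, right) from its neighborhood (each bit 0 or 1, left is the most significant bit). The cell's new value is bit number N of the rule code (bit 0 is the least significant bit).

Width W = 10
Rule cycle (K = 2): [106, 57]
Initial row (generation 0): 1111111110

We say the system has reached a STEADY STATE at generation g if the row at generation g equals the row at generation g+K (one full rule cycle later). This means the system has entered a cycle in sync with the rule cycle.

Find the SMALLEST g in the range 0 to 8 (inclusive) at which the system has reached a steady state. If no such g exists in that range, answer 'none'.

Answer: 6

Derivation:
Gen 0: 1111111110
Gen 1 (rule 106): 1000000010
Gen 2 (rule 57): 0111111001
Gen 3 (rule 106): 1100001010
Gen 4 (rule 57): 1011100101
Gen 5 (rule 106): 0110101010
Gen 6 (rule 57): 0101010101
Gen 7 (rule 106): 1010101010
Gen 8 (rule 57): 0101010101
Gen 9 (rule 106): 1010101010
Gen 10 (rule 57): 0101010101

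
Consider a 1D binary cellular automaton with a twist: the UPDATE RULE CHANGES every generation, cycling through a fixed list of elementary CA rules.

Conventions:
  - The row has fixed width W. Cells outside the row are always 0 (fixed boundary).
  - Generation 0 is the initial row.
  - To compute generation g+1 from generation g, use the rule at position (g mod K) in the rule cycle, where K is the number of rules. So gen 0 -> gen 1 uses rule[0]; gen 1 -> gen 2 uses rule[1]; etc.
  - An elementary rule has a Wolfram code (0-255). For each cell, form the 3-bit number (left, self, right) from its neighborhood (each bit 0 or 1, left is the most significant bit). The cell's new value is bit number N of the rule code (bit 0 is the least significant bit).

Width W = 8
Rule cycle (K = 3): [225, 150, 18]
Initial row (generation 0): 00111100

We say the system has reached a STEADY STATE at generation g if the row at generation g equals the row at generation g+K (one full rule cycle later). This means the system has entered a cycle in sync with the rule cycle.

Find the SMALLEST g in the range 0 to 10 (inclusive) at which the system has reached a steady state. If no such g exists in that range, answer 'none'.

Answer: 9

Derivation:
Gen 0: 00111100
Gen 1 (rule 225): 10011101
Gen 2 (rule 150): 11101001
Gen 3 (rule 18): 00000110
Gen 4 (rule 225): 11110010
Gen 5 (rule 150): 01101111
Gen 6 (rule 18): 10000000
Gen 7 (rule 225): 00111111
Gen 8 (rule 150): 01011110
Gen 9 (rule 18): 10000001
Gen 10 (rule 225): 00111100
Gen 11 (rule 150): 01011010
Gen 12 (rule 18): 10000001
Gen 13 (rule 225): 00111100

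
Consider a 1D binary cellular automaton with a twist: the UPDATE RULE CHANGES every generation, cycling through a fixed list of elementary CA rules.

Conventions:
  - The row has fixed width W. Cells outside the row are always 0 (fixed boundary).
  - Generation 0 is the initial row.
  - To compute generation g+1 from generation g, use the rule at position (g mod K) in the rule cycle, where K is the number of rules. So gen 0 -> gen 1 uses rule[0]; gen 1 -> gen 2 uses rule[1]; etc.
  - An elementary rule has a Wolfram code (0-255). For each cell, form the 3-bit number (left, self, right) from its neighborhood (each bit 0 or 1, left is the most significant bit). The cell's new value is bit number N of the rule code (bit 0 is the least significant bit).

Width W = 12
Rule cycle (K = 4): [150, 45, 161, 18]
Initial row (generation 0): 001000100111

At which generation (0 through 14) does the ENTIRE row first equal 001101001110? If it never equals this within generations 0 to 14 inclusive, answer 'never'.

Answer: never

Derivation:
Gen 0: 001000100111
Gen 1 (rule 150): 011101111010
Gen 2 (rule 45): 010011000110
Gen 3 (rule 161): 000000010000
Gen 4 (rule 18): 000000101000
Gen 5 (rule 150): 000001101100
Gen 6 (rule 45): 111101011001
Gen 7 (rule 161): 011010100000
Gen 8 (rule 18): 100000010000
Gen 9 (rule 150): 110000111000
Gen 10 (rule 45): 100110100011
Gen 11 (rule 161): 000001001000
Gen 12 (rule 18): 000010110100
Gen 13 (rule 150): 000110000110
Gen 14 (rule 45): 110100110100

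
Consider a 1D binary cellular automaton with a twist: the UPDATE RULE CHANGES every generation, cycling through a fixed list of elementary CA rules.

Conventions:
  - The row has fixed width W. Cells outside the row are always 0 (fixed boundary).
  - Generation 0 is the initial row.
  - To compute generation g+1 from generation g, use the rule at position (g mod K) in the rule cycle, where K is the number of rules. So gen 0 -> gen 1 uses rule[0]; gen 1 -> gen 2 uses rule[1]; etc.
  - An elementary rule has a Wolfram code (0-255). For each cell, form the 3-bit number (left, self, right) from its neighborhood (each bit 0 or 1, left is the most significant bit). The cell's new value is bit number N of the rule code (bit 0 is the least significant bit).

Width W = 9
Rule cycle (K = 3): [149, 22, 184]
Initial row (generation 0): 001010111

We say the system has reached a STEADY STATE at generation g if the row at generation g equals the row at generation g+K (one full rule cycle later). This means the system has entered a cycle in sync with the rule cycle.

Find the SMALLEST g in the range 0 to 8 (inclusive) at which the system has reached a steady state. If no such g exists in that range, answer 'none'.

Answer: 6

Derivation:
Gen 0: 001010111
Gen 1 (rule 149): 101010010
Gen 2 (rule 22): 101011111
Gen 3 (rule 184): 010111110
Gen 4 (rule 149): 010011101
Gen 5 (rule 22): 111100001
Gen 6 (rule 184): 111010000
Gen 7 (rule 149): 010011111
Gen 8 (rule 22): 111100000
Gen 9 (rule 184): 111010000
Gen 10 (rule 149): 010011111
Gen 11 (rule 22): 111100000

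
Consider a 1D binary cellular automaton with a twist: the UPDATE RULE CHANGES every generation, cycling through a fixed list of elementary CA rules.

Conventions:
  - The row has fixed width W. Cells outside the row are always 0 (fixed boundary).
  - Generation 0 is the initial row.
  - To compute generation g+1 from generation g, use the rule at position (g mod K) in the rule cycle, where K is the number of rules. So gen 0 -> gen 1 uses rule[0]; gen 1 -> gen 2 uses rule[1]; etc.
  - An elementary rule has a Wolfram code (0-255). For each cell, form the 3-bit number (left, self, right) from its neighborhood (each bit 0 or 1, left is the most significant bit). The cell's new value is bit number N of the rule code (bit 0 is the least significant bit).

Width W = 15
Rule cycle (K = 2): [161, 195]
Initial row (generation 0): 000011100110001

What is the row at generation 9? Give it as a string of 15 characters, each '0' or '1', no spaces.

Gen 0: 000011100110001
Gen 1 (rule 161): 111001000000100
Gen 2 (rule 195): 011010011111001
Gen 3 (rule 161): 000100001110000
Gen 4 (rule 195): 111001110110111
Gen 5 (rule 161): 010000101001010
Gen 6 (rule 195): 100111000010000
Gen 7 (rule 161): 000010011000111
Gen 8 (rule 195): 111100101011011
Gen 9 (rule 161): 011000010100100

Answer: 011000010100100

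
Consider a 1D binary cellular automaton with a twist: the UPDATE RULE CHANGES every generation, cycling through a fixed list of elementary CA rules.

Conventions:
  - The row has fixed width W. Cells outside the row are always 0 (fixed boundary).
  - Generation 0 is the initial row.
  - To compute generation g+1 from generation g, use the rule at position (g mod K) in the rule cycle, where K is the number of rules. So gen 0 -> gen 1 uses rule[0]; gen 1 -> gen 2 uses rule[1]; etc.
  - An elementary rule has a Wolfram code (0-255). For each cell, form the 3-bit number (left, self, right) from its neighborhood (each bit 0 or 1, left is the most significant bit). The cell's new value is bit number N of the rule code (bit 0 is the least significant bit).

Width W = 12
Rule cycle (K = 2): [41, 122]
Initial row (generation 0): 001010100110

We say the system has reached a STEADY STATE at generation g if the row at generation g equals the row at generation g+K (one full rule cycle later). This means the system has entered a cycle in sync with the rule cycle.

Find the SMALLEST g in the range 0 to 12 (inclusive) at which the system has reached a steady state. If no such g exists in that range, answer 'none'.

Answer: 3

Derivation:
Gen 0: 001010100110
Gen 1 (rule 41): 100101000100
Gen 2 (rule 122): 011010101010
Gen 3 (rule 41): 010101010100
Gen 4 (rule 122): 101010101010
Gen 5 (rule 41): 010101010100
Gen 6 (rule 122): 101010101010
Gen 7 (rule 41): 010101010100
Gen 8 (rule 122): 101010101010
Gen 9 (rule 41): 010101010100
Gen 10 (rule 122): 101010101010
Gen 11 (rule 41): 010101010100
Gen 12 (rule 122): 101010101010
Gen 13 (rule 41): 010101010100
Gen 14 (rule 122): 101010101010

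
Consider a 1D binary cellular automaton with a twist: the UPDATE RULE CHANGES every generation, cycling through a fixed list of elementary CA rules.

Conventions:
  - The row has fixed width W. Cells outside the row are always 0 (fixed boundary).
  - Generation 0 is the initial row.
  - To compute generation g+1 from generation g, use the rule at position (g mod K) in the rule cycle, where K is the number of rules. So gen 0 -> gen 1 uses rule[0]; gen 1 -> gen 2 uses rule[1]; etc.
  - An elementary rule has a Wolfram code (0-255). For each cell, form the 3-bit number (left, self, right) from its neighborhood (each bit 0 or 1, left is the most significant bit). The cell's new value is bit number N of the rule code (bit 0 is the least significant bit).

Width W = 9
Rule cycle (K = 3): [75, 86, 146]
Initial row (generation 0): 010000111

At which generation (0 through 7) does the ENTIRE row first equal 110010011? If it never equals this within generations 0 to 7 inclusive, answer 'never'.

Answer: 7

Derivation:
Gen 0: 010000111
Gen 1 (rule 75): 100111101
Gen 2 (rule 86): 111000101
Gen 3 (rule 146): 010101000
Gen 4 (rule 75): 100000011
Gen 5 (rule 86): 110000101
Gen 6 (rule 146): 001001000
Gen 7 (rule 75): 110010011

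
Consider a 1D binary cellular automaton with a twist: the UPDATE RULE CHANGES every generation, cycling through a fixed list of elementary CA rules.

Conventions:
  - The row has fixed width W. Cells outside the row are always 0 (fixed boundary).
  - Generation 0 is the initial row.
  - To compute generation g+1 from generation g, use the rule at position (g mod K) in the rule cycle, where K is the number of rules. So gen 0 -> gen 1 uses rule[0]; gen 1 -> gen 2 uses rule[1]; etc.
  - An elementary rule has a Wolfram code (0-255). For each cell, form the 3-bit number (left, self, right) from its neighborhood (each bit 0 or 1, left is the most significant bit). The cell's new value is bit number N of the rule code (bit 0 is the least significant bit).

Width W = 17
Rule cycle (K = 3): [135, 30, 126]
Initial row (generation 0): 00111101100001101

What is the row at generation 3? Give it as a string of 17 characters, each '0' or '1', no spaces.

Answer: 11111110111111111

Derivation:
Gen 0: 00111101100001101
Gen 1 (rule 135): 11011000001110001
Gen 2 (rule 30): 10010100011001011
Gen 3 (rule 126): 11111110111111111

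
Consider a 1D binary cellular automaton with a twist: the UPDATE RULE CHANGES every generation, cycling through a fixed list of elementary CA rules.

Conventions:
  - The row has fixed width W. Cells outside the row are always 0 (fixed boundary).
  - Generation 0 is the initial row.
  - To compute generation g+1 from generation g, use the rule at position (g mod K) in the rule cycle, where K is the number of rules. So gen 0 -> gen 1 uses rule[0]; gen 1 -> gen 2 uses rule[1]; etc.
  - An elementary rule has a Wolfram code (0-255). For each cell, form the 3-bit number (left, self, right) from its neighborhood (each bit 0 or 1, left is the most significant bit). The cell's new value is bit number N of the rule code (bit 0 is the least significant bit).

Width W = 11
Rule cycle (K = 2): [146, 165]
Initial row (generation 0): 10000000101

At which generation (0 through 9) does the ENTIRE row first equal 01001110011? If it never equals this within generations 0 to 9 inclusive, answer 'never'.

Answer: never

Derivation:
Gen 0: 10000000101
Gen 1 (rule 146): 01000001000
Gen 2 (rule 165): 01011101011
Gen 3 (rule 146): 10001000000
Gen 4 (rule 165): 10101011111
Gen 5 (rule 146): 00000001110
Gen 6 (rule 165): 11111100100
Gen 7 (rule 146): 01111011010
Gen 8 (rule 165): 00110100110
Gen 9 (rule 146): 01000011001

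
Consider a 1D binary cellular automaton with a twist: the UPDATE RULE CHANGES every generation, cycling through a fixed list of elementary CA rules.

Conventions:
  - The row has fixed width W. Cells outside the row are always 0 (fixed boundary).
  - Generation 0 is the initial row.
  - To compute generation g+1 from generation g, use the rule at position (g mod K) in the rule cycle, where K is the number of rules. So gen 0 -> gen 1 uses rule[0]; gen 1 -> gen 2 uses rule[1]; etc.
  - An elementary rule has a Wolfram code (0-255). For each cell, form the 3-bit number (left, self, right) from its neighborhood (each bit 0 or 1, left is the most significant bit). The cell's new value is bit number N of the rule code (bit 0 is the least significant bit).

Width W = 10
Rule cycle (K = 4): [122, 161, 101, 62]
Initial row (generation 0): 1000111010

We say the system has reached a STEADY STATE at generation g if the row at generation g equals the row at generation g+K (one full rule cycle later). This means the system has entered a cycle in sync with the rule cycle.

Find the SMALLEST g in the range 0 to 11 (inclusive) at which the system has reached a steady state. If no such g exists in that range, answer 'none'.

Gen 0: 1000111010
Gen 1 (rule 122): 0101101101
Gen 2 (rule 161): 0010010010
Gen 3 (rule 101): 1010010010
Gen 4 (rule 62): 1111111111
Gen 5 (rule 122): 1000000001
Gen 6 (rule 161): 0011111100
Gen 7 (rule 101): 1000000101
Gen 8 (rule 62): 1100001111
Gen 9 (rule 122): 1110011001
Gen 10 (rule 161): 0100000000
Gen 11 (rule 101): 0101111111
Gen 12 (rule 62): 1111000000
Gen 13 (rule 122): 1001100000
Gen 14 (rule 161): 0000001111
Gen 15 (rule 101): 1111100001

Answer: none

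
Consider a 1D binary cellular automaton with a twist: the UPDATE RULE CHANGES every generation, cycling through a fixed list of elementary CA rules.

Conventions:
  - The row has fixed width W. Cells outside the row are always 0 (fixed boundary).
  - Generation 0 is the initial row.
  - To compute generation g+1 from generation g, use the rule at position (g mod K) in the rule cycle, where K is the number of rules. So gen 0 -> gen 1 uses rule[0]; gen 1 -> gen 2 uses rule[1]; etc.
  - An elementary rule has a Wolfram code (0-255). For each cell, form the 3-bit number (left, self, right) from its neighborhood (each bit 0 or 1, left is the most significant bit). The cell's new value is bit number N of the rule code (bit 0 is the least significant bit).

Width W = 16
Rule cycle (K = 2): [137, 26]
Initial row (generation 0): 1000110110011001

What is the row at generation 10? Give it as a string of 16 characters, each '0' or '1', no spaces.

Answer: 1000010110100010

Derivation:
Gen 0: 1000110110011001
Gen 1 (rule 137): 0010100100010000
Gen 2 (rule 26): 0100011010101000
Gen 3 (rule 137): 0001010000000011
Gen 4 (rule 26): 0010001000000110
Gen 5 (rule 137): 1000100011110100
Gen 6 (rule 26): 0101010110000010
Gen 7 (rule 137): 0000000100111000
Gen 8 (rule 26): 0000001011100100
Gen 9 (rule 137): 1111100011000001
Gen 10 (rule 26): 1000010110100010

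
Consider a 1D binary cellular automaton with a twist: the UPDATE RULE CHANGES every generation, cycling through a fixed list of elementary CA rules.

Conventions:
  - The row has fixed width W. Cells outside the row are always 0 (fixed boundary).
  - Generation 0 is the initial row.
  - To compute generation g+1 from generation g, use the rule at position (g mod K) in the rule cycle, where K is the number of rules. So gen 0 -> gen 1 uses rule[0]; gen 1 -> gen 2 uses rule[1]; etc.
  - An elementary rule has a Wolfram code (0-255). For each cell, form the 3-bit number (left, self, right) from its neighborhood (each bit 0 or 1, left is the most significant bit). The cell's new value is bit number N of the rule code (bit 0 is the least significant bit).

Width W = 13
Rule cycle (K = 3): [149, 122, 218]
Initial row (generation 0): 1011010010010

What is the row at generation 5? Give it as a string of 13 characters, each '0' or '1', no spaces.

Gen 0: 1011010010010
Gen 1 (rule 149): 1000011011011
Gen 2 (rule 122): 0100111111111
Gen 3 (rule 218): 1011111111111
Gen 4 (rule 149): 1001111111110
Gen 5 (rule 122): 0111000000011

Answer: 0111000000011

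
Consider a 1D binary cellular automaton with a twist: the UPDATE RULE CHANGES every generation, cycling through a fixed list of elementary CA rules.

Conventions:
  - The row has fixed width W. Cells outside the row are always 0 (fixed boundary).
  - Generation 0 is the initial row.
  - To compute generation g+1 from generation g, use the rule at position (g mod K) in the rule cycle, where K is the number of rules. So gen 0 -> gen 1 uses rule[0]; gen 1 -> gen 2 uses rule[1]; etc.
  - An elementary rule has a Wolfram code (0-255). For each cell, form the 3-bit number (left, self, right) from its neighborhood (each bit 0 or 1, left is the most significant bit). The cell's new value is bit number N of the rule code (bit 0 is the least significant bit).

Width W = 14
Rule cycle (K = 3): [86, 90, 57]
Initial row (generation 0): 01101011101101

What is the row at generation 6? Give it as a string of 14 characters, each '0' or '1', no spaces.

Answer: 10101010010101

Derivation:
Gen 0: 01101011101101
Gen 1 (rule 86): 10101000100101
Gen 2 (rule 90): 00000101011000
Gen 3 (rule 57): 11110010110111
Gen 4 (rule 86): 00011110010001
Gen 5 (rule 90): 00110011101010
Gen 6 (rule 57): 10101010010101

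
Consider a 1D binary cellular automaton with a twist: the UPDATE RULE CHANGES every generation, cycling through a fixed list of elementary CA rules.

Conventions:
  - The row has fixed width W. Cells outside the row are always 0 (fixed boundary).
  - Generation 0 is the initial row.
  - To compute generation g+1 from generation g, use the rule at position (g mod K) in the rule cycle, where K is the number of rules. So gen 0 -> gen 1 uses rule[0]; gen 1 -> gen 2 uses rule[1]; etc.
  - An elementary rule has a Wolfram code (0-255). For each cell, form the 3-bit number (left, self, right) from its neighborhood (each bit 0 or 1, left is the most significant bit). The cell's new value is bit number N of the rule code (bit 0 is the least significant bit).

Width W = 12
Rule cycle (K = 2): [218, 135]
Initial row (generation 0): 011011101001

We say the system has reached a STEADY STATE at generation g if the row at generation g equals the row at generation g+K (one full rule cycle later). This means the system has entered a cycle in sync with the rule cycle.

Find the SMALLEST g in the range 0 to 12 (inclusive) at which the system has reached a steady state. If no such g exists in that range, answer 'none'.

Gen 0: 011011101001
Gen 1 (rule 218): 111011100110
Gen 2 (rule 135): 010001001000
Gen 3 (rule 218): 101010110100
Gen 4 (rule 135): 101010000101
Gen 5 (rule 218): 000001001000
Gen 6 (rule 135): 111111011011
Gen 7 (rule 218): 111111011011
Gen 8 (rule 135): 011110000000
Gen 9 (rule 218): 111111000000
Gen 10 (rule 135): 011110011111
Gen 11 (rule 218): 111111111111
Gen 12 (rule 135): 011111111110
Gen 13 (rule 218): 111111111111
Gen 14 (rule 135): 011111111110

Answer: 11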